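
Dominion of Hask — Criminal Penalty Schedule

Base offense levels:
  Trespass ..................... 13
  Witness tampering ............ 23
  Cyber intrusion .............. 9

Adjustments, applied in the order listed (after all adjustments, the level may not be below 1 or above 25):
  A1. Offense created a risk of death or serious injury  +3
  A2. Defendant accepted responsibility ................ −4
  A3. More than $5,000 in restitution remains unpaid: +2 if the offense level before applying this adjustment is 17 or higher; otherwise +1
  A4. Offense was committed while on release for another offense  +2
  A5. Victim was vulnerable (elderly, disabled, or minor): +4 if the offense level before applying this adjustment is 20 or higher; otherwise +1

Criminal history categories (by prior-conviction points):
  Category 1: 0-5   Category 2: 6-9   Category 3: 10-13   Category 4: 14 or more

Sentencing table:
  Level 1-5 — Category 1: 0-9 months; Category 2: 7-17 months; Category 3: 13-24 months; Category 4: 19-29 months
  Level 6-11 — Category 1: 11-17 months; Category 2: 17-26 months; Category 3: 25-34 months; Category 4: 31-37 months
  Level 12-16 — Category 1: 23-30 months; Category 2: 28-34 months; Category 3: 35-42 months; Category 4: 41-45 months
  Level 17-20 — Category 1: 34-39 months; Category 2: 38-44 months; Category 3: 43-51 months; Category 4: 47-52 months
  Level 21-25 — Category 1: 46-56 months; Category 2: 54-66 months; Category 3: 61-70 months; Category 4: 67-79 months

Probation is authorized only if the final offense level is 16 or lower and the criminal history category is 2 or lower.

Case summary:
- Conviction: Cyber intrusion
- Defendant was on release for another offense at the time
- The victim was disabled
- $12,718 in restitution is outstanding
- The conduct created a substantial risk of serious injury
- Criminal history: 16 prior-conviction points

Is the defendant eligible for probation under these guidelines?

No

Base offense level for cyber intrusion: 9.
A1 applies: 9 + 3 = 12.
A2 does not apply.
A3 applies (level before this adjustment is 12 < 17, so +1): 12 + 1 = 13.
A4 applies: 13 + 2 = 15.
A5 applies (level before this adjustment is 15 < 20, so +1): 15 + 1 = 16.
Final offense level: 16.
Criminal history: 16 prior points → Category 4 (14+).
Level 16 falls in the 12-16 band.
Grid: Level 12-16 × Category 4 = 41-45 months.
Probation check: level 16 ≤ 16 and category 4 > 2 → not eligible.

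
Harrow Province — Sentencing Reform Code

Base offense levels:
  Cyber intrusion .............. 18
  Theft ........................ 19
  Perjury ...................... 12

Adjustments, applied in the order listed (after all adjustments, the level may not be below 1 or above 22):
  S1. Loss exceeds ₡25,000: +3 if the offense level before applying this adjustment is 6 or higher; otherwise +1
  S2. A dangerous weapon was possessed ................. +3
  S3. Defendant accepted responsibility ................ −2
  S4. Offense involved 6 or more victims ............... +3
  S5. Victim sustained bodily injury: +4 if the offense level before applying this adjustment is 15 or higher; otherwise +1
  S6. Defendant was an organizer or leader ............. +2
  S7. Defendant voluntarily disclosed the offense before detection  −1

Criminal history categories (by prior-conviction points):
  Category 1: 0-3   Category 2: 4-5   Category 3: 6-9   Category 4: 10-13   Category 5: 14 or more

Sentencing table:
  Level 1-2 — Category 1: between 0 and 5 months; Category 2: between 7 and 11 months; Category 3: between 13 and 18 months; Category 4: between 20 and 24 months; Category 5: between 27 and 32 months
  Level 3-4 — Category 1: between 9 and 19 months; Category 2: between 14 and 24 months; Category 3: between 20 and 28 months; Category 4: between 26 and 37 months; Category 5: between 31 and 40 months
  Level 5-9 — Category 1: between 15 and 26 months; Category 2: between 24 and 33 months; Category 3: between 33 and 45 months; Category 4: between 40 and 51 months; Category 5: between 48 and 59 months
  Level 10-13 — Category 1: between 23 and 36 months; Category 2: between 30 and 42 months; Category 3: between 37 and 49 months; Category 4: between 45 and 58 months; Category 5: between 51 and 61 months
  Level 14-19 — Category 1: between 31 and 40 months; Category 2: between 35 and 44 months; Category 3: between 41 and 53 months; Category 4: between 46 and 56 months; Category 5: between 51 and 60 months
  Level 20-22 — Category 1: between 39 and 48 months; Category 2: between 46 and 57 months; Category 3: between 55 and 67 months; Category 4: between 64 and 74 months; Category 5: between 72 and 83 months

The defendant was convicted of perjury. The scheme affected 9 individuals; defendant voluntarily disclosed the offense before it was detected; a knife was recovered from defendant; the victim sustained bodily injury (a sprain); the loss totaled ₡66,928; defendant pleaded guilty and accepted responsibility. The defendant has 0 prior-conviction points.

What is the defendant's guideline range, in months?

39-48 months

Base offense level for perjury: 12.
S1 applies (level before this adjustment is 12 ≥ 6, so +3): 12 + 3 = 15.
S2 applies: 15 + 3 = 18.
S3 applies: 18 − 2 = 16.
S4 applies: 16 + 3 = 19.
S5 applies (level before this adjustment is 19 ≥ 15, so +4): 19 + 4 = 23.
S6 does not apply.
S7 applies: 23 − 1 = 22.
Final offense level: 22.
Criminal history: 0 prior points → Category 1 (0-3).
Level 22 falls in the 20-22 band.
Grid: Level 20-22 × Category 1 = 39-48 months.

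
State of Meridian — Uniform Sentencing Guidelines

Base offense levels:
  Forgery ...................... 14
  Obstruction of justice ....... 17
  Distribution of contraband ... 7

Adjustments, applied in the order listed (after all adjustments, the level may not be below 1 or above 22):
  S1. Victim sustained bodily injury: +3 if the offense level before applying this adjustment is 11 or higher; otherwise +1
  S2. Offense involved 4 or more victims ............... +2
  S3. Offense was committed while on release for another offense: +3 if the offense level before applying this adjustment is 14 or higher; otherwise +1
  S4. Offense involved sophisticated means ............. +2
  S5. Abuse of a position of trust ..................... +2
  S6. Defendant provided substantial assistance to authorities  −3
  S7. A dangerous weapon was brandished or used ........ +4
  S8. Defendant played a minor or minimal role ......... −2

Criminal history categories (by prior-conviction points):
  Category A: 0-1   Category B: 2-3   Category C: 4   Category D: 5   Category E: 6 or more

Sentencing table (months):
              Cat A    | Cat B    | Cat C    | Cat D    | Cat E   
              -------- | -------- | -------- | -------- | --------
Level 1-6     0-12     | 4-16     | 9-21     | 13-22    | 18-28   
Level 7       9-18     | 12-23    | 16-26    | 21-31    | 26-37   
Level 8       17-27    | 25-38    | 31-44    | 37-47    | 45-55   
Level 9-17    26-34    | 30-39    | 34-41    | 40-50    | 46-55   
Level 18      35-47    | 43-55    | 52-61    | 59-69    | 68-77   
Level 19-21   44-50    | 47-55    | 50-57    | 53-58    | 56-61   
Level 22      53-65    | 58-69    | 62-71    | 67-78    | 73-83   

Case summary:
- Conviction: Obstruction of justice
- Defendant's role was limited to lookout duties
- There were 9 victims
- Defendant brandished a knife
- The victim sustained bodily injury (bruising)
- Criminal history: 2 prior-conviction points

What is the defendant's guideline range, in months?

Base offense level for obstruction of justice: 17.
S1 applies (level before this adjustment is 17 ≥ 11, so +3): 17 + 3 = 20.
S2 applies: 20 + 2 = 22.
S3 does not apply.
S4 does not apply.
S7 applies: 22 + 4 = 26.
S8 applies: 26 − 2 = 24.
Level 24 exceeds the maximum of 22; capped at 22.
Final offense level: 22.
Criminal history: 2 prior points → Category B (2-3).
Level 22 falls in the 22 band.
Grid: Level 22 × Category B = 58-69 months.

58-69 months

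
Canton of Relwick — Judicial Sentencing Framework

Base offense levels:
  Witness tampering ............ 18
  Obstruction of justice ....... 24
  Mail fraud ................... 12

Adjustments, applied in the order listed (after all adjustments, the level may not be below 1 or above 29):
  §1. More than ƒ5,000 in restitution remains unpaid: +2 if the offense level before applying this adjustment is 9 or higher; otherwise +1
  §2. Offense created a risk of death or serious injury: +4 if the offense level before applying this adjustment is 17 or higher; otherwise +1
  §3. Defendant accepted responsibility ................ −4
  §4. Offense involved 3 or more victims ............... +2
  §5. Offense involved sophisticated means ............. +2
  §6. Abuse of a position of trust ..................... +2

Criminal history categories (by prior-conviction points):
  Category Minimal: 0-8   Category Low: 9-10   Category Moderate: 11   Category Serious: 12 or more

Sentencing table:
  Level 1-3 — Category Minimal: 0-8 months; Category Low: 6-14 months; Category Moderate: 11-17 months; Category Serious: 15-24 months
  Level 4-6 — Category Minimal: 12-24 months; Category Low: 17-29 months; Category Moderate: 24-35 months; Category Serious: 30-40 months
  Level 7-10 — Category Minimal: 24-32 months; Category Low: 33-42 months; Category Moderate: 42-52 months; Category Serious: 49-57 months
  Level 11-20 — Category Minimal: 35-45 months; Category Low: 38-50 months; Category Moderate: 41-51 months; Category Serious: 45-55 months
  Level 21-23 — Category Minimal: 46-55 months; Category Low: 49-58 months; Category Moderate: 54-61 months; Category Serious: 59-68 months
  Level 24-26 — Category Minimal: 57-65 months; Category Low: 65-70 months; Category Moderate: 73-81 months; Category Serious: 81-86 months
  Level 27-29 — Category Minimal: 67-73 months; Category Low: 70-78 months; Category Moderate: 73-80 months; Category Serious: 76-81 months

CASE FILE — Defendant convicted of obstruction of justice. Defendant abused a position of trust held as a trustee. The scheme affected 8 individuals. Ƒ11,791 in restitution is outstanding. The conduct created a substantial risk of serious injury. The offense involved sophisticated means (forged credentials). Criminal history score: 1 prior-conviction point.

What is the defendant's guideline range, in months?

67-73 months

Base offense level for obstruction of justice: 24.
§1 applies (level before this adjustment is 24 ≥ 9, so +2): 24 + 2 = 26.
§2 applies (level before this adjustment is 26 ≥ 17, so +4): 26 + 4 = 30.
§4 applies: 30 + 2 = 32.
§5 applies: 32 + 2 = 34.
§6 applies: 34 + 2 = 36.
Level 36 exceeds the maximum of 29; capped at 29.
Final offense level: 29.
Criminal history: 1 prior point → Category Minimal (0-8).
Level 29 falls in the 27-29 band.
Grid: Level 27-29 × Category Minimal = 67-73 months.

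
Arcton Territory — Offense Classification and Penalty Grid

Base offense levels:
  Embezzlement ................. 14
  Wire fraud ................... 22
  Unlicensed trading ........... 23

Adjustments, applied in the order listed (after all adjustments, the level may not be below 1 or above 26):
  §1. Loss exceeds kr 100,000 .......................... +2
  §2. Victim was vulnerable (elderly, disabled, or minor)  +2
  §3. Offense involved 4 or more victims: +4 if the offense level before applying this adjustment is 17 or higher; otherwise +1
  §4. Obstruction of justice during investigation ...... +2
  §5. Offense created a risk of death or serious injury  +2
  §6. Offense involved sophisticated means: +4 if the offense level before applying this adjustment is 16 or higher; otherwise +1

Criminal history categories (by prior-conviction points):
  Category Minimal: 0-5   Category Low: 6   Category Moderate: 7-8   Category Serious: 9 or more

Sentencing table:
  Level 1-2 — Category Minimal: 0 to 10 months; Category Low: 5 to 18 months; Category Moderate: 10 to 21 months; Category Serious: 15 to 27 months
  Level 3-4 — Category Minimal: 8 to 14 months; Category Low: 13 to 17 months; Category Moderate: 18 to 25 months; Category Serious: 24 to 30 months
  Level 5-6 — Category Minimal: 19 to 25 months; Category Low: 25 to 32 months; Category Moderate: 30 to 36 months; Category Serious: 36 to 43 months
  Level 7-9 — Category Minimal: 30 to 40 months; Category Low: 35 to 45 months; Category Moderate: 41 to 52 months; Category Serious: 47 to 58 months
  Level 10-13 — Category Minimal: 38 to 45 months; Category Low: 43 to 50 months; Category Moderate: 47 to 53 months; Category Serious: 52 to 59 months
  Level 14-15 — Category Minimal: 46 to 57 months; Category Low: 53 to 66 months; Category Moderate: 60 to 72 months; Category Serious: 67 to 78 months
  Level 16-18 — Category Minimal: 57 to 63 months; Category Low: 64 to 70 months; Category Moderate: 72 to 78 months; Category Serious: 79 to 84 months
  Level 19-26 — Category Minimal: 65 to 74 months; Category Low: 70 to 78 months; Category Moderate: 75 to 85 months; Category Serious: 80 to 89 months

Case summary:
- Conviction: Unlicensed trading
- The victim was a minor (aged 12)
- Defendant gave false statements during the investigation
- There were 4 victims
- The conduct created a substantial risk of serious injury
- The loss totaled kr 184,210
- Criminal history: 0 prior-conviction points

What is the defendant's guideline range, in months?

Base offense level for unlicensed trading: 23.
§1 applies: 23 + 2 = 25.
§2 applies: 25 + 2 = 27.
§3 applies (level before this adjustment is 27 ≥ 17, so +4): 27 + 4 = 31.
§4 applies: 31 + 2 = 33.
§5 applies: 33 + 2 = 35.
§6 does not apply.
Level 35 exceeds the maximum of 26; capped at 26.
Final offense level: 26.
Criminal history: 0 prior points → Category Minimal (0-5).
Level 26 falls in the 19-26 band.
Grid: Level 19-26 × Category Minimal = 65-74 months.

65-74 months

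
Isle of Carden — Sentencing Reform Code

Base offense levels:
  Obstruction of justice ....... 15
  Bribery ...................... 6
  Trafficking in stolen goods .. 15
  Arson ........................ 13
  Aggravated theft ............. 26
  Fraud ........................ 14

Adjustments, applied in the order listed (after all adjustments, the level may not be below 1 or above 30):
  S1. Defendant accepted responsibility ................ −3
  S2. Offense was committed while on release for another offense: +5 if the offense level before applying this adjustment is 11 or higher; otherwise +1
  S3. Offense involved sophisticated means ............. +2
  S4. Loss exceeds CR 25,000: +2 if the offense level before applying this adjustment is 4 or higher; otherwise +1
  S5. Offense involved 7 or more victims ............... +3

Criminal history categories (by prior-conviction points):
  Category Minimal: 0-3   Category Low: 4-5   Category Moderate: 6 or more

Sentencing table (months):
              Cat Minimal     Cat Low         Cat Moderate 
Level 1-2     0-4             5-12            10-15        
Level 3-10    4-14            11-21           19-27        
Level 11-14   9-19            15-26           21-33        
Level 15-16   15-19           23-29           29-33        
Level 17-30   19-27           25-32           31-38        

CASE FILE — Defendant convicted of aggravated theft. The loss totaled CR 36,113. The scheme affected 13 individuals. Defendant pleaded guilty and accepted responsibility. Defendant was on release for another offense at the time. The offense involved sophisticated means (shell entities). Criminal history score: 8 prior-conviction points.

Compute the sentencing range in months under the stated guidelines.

31-38 months

Base offense level for aggravated theft: 26.
S1 applies: 26 − 3 = 23.
S2 applies (level before this adjustment is 23 ≥ 11, so +5): 23 + 5 = 28.
S3 applies: 28 + 2 = 30.
S4 applies (level before this adjustment is 30 ≥ 4, so +2): 30 + 2 = 32.
S5 applies: 32 + 3 = 35.
Level 35 exceeds the maximum of 30; capped at 30.
Final offense level: 30.
Criminal history: 8 prior points → Category Moderate (6+).
Level 30 falls in the 17-30 band.
Grid: Level 17-30 × Category Moderate = 31-38 months.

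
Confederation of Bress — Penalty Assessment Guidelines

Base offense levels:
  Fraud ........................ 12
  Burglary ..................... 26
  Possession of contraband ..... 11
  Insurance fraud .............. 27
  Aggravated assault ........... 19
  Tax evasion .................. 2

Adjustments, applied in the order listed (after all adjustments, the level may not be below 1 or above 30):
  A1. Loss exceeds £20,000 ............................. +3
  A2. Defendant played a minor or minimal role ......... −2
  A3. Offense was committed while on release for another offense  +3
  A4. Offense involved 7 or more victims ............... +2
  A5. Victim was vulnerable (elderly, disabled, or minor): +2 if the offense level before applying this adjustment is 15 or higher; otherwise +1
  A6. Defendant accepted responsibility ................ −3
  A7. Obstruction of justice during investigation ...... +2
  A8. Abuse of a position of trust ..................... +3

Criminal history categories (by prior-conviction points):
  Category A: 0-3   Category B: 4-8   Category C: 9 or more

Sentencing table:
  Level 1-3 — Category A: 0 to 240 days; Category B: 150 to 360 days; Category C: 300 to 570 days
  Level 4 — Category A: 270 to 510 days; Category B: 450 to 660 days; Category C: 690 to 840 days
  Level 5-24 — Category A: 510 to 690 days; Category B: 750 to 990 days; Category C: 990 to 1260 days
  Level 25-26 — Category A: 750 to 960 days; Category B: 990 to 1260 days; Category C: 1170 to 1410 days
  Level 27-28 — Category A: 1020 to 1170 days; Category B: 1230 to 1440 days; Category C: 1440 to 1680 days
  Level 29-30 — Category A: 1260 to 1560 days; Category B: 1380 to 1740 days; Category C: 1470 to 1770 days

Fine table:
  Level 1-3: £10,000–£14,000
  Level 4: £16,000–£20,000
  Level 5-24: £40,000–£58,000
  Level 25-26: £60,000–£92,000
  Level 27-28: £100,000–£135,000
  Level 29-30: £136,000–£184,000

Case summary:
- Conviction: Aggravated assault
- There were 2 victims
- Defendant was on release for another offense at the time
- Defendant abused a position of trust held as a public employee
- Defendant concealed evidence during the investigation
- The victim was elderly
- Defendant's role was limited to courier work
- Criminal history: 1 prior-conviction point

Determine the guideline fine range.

Base offense level for aggravated assault: 19.
A1 does not apply.
A2 applies: 19 − 2 = 17.
A3 applies: 17 + 3 = 20.
A5 applies (level before this adjustment is 20 ≥ 15, so +2): 20 + 2 = 22.
A7 applies: 22 + 2 = 24.
A8 applies: 24 + 3 = 27.
Final offense level: 27.
Level 27 falls in the 27-28 band.
Fine table: Level 27-28 → £100,000–£135,000.

£100,000–£135,000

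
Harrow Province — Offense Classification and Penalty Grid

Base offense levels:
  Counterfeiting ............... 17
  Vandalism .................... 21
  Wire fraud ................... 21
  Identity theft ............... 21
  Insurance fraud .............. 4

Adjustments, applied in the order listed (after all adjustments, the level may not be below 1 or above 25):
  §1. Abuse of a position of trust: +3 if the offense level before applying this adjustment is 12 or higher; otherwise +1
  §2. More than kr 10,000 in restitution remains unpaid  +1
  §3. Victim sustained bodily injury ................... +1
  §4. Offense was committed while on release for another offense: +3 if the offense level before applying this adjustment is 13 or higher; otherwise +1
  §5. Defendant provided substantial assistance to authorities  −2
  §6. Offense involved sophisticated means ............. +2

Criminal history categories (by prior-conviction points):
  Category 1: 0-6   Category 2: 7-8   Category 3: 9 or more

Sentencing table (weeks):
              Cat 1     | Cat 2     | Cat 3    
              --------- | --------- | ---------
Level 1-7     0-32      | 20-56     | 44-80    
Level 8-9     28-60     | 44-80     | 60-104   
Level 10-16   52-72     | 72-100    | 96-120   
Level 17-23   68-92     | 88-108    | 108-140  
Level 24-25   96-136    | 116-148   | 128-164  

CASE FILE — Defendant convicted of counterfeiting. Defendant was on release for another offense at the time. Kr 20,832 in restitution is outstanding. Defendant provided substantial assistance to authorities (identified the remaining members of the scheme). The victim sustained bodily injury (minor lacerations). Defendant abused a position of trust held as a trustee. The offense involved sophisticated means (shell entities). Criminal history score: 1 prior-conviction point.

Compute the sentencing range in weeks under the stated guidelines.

Base offense level for counterfeiting: 17.
§1 applies (level before this adjustment is 17 ≥ 12, so +3): 17 + 3 = 20.
§2 applies: 20 + 1 = 21.
§3 applies: 21 + 1 = 22.
§4 applies (level before this adjustment is 22 ≥ 13, so +3): 22 + 3 = 25.
§5 applies: 25 − 2 = 23.
§6 applies: 23 + 2 = 25.
Final offense level: 25.
Criminal history: 1 prior point → Category 1 (0-6).
Level 25 falls in the 24-25 band.
Grid: Level 24-25 × Category 1 = 96-136 weeks.

96-136 weeks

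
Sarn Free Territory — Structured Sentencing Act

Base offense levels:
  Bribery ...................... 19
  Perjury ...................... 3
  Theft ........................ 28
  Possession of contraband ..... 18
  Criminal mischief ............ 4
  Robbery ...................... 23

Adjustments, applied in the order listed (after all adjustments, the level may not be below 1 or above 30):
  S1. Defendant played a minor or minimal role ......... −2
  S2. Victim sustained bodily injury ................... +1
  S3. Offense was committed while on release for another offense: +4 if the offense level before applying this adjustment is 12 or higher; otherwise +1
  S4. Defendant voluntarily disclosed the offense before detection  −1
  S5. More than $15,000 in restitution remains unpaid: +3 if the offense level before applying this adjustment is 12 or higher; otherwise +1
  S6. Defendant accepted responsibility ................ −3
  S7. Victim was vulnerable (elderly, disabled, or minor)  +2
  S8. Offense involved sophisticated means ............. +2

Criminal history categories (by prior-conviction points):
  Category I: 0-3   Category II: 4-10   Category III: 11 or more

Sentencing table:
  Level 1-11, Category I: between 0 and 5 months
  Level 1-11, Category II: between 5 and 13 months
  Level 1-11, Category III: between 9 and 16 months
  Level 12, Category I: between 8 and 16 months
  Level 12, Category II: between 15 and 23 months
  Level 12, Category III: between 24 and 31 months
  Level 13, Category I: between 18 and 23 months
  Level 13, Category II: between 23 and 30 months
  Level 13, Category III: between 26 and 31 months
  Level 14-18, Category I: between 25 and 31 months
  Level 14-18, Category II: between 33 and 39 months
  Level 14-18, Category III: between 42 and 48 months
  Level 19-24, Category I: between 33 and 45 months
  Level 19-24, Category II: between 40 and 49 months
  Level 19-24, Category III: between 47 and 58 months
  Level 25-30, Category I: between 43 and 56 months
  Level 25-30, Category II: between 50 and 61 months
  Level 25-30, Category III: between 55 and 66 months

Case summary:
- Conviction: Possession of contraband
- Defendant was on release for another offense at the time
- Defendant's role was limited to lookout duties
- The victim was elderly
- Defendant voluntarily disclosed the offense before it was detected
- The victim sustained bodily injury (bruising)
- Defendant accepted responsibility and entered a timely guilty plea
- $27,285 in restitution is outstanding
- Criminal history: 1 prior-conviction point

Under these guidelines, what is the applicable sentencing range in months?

33-45 months

Base offense level for possession of contraband: 18.
S1 applies: 18 − 2 = 16.
S2 applies: 16 + 1 = 17.
S3 applies (level before this adjustment is 17 ≥ 12, so +4): 17 + 4 = 21.
S4 applies: 21 − 1 = 20.
S5 applies (level before this adjustment is 20 ≥ 12, so +3): 20 + 3 = 23.
S6 applies: 23 − 3 = 20.
S7 applies: 20 + 2 = 22.
Final offense level: 22.
Criminal history: 1 prior point → Category I (0-3).
Level 22 falls in the 19-24 band.
Grid: Level 19-24 × Category I = 33-45 months.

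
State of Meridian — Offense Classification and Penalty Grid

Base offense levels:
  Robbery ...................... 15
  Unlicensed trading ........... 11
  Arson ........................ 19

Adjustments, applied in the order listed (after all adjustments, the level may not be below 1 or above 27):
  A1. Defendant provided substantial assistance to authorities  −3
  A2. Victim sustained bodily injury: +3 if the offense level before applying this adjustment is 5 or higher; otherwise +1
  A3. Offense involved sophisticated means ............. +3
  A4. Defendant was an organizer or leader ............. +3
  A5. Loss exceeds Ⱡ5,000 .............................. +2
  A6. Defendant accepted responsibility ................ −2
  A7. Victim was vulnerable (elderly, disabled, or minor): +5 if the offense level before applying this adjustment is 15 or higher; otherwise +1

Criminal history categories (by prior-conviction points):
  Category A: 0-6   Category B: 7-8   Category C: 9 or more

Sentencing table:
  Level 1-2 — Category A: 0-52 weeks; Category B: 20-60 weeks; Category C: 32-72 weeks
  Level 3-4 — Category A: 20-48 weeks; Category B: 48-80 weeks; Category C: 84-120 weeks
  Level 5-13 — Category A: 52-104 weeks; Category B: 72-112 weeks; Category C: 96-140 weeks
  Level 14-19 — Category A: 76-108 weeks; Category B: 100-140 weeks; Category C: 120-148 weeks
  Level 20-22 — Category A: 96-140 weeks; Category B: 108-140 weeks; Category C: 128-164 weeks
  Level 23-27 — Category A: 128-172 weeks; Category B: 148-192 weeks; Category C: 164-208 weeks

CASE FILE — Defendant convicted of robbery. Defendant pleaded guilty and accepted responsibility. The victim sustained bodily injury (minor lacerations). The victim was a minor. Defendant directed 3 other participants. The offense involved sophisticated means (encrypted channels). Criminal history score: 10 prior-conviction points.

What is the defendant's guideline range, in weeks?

Base offense level for robbery: 15.
A1 does not apply.
A2 applies (level before this adjustment is 15 ≥ 5, so +3): 15 + 3 = 18.
A3 applies: 18 + 3 = 21.
A4 applies: 21 + 3 = 24.
A5 does not apply.
A6 applies: 24 − 2 = 22.
A7 applies (level before this adjustment is 22 ≥ 15, so +5): 22 + 5 = 27.
Final offense level: 27.
Criminal history: 10 prior points → Category C (9+).
Level 27 falls in the 23-27 band.
Grid: Level 23-27 × Category C = 164-208 weeks.

164-208 weeks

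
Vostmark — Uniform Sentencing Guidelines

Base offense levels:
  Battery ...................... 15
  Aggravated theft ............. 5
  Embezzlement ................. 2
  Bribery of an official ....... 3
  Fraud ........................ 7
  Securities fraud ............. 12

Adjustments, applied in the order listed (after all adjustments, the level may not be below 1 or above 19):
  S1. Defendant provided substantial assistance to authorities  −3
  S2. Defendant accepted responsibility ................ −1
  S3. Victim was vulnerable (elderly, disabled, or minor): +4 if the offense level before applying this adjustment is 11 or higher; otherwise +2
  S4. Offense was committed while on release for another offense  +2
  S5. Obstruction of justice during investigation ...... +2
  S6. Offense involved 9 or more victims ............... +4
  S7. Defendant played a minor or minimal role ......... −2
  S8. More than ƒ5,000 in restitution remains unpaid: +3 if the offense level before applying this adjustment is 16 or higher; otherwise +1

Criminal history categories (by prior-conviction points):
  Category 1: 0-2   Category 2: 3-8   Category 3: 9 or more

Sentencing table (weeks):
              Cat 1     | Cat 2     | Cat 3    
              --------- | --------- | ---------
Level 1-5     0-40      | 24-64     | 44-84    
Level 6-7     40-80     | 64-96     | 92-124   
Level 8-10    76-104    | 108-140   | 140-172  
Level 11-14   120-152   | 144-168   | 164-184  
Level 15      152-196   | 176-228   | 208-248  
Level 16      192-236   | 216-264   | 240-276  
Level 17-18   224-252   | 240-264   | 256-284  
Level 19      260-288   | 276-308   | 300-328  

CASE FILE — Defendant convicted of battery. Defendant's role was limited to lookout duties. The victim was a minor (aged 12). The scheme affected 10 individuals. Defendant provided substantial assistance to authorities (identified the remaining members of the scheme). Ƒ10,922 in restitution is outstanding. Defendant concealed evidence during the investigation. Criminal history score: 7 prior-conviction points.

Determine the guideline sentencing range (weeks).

Base offense level for battery: 15.
S1 applies: 15 − 3 = 12.
S3 applies (level before this adjustment is 12 ≥ 11, so +4): 12 + 4 = 16.
S4 does not apply.
S5 applies: 16 + 2 = 18.
S6 applies: 18 + 4 = 22.
S7 applies: 22 − 2 = 20.
S8 applies (level before this adjustment is 20 ≥ 16, so +3): 20 + 3 = 23.
Level 23 exceeds the maximum of 19; capped at 19.
Final offense level: 19.
Criminal history: 7 prior points → Category 2 (3-8).
Level 19 falls in the 19 band.
Grid: Level 19 × Category 2 = 276-308 weeks.

276-308 weeks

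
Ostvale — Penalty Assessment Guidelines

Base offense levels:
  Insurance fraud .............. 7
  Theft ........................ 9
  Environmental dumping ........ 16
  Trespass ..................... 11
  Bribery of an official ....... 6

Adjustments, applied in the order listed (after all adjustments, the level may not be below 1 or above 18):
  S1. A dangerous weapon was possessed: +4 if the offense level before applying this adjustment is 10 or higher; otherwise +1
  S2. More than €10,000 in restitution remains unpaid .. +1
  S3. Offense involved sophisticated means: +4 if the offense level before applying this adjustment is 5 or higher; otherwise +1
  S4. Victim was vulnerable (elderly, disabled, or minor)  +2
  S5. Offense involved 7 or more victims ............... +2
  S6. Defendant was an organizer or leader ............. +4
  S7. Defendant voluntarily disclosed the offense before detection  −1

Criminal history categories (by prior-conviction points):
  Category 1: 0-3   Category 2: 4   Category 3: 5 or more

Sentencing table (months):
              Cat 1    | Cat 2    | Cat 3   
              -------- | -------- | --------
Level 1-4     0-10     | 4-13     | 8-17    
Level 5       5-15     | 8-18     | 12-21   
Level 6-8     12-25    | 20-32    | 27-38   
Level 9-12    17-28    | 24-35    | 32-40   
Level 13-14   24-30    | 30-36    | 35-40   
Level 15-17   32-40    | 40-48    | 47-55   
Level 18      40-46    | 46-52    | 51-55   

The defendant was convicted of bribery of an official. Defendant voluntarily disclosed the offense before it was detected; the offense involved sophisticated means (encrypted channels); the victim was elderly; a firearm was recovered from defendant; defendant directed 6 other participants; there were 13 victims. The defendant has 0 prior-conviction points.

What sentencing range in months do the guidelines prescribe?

40-46 months

Base offense level for bribery of an official: 6.
S1 applies (level before this adjustment is 6 < 10, so +1): 6 + 1 = 7.
S2 does not apply.
S3 applies (level before this adjustment is 7 ≥ 5, so +4): 7 + 4 = 11.
S4 applies: 11 + 2 = 13.
S5 applies: 13 + 2 = 15.
S6 applies: 15 + 4 = 19.
S7 applies: 19 − 1 = 18.
Final offense level: 18.
Criminal history: 0 prior points → Category 1 (0-3).
Level 18 falls in the 18 band.
Grid: Level 18 × Category 1 = 40-46 months.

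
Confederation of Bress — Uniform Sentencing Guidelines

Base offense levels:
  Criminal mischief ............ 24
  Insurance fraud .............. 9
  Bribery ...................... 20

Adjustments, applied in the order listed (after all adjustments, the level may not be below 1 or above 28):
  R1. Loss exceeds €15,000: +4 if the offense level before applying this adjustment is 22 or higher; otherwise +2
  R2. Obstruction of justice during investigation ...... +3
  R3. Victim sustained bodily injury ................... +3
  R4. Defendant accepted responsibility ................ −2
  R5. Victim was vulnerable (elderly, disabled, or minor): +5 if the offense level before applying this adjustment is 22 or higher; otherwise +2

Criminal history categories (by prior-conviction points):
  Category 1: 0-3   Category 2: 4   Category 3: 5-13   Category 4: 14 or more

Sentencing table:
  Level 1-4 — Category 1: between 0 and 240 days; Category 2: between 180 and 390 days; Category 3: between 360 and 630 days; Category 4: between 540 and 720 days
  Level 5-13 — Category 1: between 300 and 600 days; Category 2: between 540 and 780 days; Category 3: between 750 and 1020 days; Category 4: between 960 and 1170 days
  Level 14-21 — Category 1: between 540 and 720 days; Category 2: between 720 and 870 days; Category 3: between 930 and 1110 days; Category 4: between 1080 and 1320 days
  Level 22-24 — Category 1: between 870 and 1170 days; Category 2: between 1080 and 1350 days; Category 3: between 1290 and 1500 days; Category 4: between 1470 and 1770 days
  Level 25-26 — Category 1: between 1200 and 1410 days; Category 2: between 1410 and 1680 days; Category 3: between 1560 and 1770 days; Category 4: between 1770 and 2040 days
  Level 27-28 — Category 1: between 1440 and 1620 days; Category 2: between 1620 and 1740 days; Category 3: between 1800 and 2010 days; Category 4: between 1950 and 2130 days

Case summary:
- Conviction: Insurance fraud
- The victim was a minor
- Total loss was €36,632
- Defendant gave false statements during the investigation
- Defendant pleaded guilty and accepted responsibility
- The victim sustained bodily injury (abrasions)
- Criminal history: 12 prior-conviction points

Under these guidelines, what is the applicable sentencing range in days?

Base offense level for insurance fraud: 9.
R1 applies (level before this adjustment is 9 < 22, so +2): 9 + 2 = 11.
R2 applies: 11 + 3 = 14.
R3 applies: 14 + 3 = 17.
R4 applies: 17 − 2 = 15.
R5 applies (level before this adjustment is 15 < 22, so +2): 15 + 2 = 17.
Final offense level: 17.
Criminal history: 12 prior points → Category 3 (5-13).
Level 17 falls in the 14-21 band.
Grid: Level 14-21 × Category 3 = 930-1110 days.

930-1110 days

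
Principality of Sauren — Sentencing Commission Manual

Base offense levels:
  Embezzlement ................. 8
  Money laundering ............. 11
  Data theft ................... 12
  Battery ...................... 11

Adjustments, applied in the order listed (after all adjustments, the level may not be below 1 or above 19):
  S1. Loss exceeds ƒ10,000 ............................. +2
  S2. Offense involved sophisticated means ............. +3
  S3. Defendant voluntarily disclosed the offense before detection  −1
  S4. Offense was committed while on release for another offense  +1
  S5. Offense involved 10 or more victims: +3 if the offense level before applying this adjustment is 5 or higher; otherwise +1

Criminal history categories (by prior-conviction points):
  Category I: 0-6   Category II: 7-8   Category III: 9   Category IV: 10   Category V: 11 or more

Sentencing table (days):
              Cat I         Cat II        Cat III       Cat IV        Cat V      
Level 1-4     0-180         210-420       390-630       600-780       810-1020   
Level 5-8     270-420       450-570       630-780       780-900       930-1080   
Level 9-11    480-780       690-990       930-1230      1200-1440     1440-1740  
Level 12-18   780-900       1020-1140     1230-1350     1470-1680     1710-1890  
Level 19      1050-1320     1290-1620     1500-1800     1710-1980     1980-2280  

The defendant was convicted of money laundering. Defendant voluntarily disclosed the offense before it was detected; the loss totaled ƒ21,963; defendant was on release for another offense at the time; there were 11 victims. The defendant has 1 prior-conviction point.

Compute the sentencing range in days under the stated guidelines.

780-900 days

Base offense level for money laundering: 11.
S1 applies: 11 + 2 = 13.
S2 does not apply.
S3 applies: 13 − 1 = 12.
S4 applies: 12 + 1 = 13.
S5 applies (level before this adjustment is 13 ≥ 5, so +3): 13 + 3 = 16.
Final offense level: 16.
Criminal history: 1 prior point → Category I (0-6).
Level 16 falls in the 12-18 band.
Grid: Level 12-18 × Category I = 780-900 days.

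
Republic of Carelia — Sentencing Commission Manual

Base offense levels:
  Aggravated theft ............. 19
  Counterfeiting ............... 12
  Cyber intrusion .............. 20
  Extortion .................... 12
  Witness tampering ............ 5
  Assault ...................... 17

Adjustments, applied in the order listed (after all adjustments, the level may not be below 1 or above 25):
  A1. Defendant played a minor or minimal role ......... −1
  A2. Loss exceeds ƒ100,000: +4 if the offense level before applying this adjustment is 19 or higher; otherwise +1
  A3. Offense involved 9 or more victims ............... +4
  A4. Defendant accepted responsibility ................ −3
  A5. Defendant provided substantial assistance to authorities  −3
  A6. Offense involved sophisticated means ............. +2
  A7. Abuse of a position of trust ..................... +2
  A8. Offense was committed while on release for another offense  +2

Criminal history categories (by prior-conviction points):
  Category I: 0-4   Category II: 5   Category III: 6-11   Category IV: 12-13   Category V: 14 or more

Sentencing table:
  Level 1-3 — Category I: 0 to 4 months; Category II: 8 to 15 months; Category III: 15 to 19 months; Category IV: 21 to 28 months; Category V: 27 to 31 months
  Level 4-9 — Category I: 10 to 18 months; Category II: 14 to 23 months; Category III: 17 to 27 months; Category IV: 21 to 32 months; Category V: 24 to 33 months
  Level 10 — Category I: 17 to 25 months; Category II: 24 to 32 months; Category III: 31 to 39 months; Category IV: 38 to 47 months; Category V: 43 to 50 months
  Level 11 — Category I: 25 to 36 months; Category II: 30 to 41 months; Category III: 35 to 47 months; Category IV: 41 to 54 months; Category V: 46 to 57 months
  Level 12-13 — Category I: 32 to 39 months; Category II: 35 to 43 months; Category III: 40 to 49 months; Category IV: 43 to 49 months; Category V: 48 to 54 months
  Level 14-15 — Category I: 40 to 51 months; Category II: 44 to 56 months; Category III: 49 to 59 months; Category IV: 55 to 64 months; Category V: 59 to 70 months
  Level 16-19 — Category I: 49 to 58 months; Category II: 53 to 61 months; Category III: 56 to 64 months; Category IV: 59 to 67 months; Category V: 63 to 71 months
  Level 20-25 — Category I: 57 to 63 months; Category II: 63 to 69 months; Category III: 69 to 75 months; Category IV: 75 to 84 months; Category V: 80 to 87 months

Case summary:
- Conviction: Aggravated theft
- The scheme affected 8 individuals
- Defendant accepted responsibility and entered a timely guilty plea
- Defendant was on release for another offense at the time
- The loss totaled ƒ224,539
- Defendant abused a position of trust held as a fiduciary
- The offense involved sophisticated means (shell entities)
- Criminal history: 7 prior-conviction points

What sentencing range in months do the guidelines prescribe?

Base offense level for aggravated theft: 19.
A2 applies (level before this adjustment is 19 ≥ 19, so +4): 19 + 4 = 23.
A3 does not apply.
A4 applies: 23 − 3 = 20.
A5 does not apply.
A6 applies: 20 + 2 = 22.
A7 applies: 22 + 2 = 24.
A8 applies: 24 + 2 = 26.
Level 26 exceeds the maximum of 25; capped at 25.
Final offense level: 25.
Criminal history: 7 prior points → Category III (6-11).
Level 25 falls in the 20-25 band.
Grid: Level 20-25 × Category III = 69-75 months.

69-75 months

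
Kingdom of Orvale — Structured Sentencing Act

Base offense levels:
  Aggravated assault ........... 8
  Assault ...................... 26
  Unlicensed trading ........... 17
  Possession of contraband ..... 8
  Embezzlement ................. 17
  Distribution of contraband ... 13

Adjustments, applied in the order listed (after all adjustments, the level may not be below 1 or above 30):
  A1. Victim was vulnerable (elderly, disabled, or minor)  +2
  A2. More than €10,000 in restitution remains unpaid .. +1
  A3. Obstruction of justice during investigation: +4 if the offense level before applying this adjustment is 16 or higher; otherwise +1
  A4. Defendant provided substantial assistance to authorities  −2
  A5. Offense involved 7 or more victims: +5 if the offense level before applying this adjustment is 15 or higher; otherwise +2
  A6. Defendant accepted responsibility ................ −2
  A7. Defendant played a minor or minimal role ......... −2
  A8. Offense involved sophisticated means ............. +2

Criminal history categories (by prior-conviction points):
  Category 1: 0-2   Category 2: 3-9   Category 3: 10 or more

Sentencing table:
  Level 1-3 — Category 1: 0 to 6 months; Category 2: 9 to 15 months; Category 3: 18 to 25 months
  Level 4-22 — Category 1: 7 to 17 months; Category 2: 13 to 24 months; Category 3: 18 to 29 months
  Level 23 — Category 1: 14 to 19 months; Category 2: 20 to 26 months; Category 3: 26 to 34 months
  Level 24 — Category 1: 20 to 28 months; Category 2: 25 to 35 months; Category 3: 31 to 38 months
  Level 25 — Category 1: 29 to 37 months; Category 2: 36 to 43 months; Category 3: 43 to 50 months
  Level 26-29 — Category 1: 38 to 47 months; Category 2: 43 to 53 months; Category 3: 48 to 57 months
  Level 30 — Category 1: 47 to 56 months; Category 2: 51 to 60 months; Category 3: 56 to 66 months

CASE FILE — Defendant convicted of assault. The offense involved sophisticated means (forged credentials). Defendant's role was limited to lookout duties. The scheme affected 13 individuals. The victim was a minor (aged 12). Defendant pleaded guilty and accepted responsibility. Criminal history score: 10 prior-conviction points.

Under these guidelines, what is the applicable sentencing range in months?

56-66 months

Base offense level for assault: 26.
A1 applies: 26 + 2 = 28.
A2 does not apply.
A4 does not apply.
A5 applies (level before this adjustment is 28 ≥ 15, so +5): 28 + 5 = 33.
A6 applies: 33 − 2 = 31.
A7 applies: 31 − 2 = 29.
A8 applies: 29 + 2 = 31.
Level 31 exceeds the maximum of 30; capped at 30.
Final offense level: 30.
Criminal history: 10 prior points → Category 3 (10+).
Level 30 falls in the 30 band.
Grid: Level 30 × Category 3 = 56-66 months.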